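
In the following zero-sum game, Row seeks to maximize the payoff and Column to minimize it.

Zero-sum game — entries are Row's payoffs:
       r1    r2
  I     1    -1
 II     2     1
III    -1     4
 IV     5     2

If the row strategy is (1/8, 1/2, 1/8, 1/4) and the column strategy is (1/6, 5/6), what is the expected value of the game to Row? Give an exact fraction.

73/48

Against (1/6, 5/6), each row's expected payoff is I: -2/3; II: 7/6; III: 19/6; IV: 5/2.
Taking the (1/8, 1/2, 1/8, 1/4)-weighted average: (1/8)·(-2/3) + (1/2)·(7/6) + (1/8)·(19/6) + (1/4)·(5/2) = 73/48.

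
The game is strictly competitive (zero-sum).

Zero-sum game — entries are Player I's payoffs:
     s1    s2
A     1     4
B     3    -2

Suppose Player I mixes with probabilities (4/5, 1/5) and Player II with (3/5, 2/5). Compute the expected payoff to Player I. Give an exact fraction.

Against (3/5, 2/5), each row's expected payoff is A: 11/5; B: 1.
Taking the (4/5, 1/5)-weighted average: (4/5)·(11/5) + (1/5)·(1) = 49/25.

49/25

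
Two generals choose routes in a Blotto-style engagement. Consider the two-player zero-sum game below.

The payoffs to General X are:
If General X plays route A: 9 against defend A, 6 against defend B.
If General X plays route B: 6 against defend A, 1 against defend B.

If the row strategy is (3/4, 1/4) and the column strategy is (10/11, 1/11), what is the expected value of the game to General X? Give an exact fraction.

Against (10/11, 1/11), each row's expected payoff is route A: 96/11; route B: 61/11.
Taking the (3/4, 1/4)-weighted average: (3/4)·(96/11) + (1/4)·(61/11) = 349/44.

349/44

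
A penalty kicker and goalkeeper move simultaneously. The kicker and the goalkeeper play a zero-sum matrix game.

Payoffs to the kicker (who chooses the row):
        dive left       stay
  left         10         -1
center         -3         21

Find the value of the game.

Row minima are -1 and -3, so the kicker's maximin is -1; column maxima are 10 and 21, so the goalkeeper's minimax is 10. These differ, so the equilibrium is in mixed strategies.
Let the kicker play left with probability p. The goalkeeper is indifferent when 10p − 3(1−p) = −p + 21(1−p), giving p = 24/35.
Let the goalkeeper play dive left with probability q. The kicker is indifferent when 10q − (1−q) = −3q + 21(1−q), giving q = 22/35.
The value is 10·(22/35) + (-1)·(13/35) = 207/35.

207/35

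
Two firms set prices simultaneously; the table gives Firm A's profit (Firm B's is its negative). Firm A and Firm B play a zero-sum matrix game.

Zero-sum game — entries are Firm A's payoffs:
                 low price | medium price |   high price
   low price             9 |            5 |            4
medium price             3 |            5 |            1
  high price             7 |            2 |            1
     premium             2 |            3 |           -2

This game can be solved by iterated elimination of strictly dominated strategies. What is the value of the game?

4

Row premium is strictly dominated by row low price (9>2, 5>3, 4>-2); eliminate premium.
Column low price is strictly dominated by high price for Firm B (4<9, 1<3, 1<7); eliminate low price.
Row high price is strictly dominated by row low price (5>2, 4>1); eliminate high price.
Column medium price is strictly dominated by high price for Firm B (4<5, 1<5); eliminate medium price.
Row medium price is strictly dominated by row low price (4>1); eliminate medium price.
Only (low price, high price) remains, with payoff 4.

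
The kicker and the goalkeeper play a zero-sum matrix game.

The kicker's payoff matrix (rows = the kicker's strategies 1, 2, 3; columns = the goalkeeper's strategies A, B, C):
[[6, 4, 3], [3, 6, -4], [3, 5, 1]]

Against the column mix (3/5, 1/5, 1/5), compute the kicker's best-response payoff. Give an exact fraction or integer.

5

1: (6)·(3/5) + (4)·(1/5) + (3)·(1/5) = 5.
2: (3)·(3/5) + (6)·(1/5) + (-4)·(1/5) = 11/5.
3: (3)·(3/5) + (5)·(1/5) + (1)·(1/5) = 3.
The best pure response is 1 with expected payoff 5.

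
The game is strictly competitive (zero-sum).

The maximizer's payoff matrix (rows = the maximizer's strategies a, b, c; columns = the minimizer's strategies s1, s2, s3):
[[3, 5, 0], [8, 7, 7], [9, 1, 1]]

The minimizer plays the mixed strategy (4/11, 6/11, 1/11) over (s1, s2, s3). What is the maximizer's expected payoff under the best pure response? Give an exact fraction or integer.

81/11

a: (3)·(4/11) + (5)·(6/11) + (0)·(1/11) = 42/11.
b: (8)·(4/11) + (7)·(6/11) + (7)·(1/11) = 81/11.
c: (9)·(4/11) + (1)·(6/11) + (1)·(1/11) = 43/11.
The best pure response is b with expected payoff 81/11.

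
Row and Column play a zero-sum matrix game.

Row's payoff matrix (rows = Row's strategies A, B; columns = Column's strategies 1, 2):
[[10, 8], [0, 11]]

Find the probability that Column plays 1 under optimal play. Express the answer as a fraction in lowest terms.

3/13

Row minima are 8 and 0, so Row's maximin is 8; column maxima are 10 and 11, so Column's minimax is 10. These differ, so the equilibrium is in mixed strategies.
Let Column play 1 with probability q. Row is indifferent when 10q + 8(1−q) = 11(1−q), giving q = 3/13.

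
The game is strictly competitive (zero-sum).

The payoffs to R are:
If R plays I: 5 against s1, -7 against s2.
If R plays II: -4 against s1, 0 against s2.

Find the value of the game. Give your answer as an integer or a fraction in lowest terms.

-7/4

Row minima are -7 and -4, so R's maximin is -4; column maxima are 5 and 0, so C's minimax is 0. These differ, so the equilibrium is in mixed strategies.
Let R play I with probability p. C is indifferent when 5p − 4(1−p) = −7p, giving p = 1/4.
Let C play s1 with probability q. R is indifferent when 5q − 7(1−q) = −4q, giving q = 7/16.
The value is 5·(7/16) + (-7)·(9/16) = -7/4.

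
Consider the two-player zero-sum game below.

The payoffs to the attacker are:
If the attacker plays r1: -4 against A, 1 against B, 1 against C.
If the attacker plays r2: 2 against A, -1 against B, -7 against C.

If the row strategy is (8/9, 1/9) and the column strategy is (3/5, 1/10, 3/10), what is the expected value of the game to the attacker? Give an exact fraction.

-17/9

Against (3/5, 1/10, 3/10), each row's expected payoff is r1: -2; r2: -1.
Taking the (8/9, 1/9)-weighted average: (8/9)·(-2) + (1/9)·(-1) = -17/9.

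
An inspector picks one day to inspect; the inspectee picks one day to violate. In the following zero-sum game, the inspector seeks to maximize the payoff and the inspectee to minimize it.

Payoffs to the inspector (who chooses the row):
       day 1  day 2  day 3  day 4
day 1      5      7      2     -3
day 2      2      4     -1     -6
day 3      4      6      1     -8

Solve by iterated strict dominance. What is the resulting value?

Row day 2 is strictly dominated by row day 1 (5>2, 7>4, 2>-1, -3>-6); eliminate day 2.
Column day 2 is strictly dominated by day 1 for the inspectee (5<7, 4<6); eliminate day 2.
Column day 1 is strictly dominated by day 3 for the inspectee (2<5, 1<4); eliminate day 1.
Column day 3 is strictly dominated by day 4 for the inspectee (-3<2, -8<1); eliminate day 3.
Row day 3 is strictly dominated by row day 1 (-3>-8); eliminate day 3.
Only (day 1, day 4) remains, with payoff -3.

-3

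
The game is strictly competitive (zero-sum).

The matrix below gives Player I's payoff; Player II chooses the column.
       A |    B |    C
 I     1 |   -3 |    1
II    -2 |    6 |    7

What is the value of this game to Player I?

0

Column C is strictly dominated by B for Player II (it gives Player I more in every row).
The remaining 2×2 game on (I, II) × (A, B) has no saddle point. Let Player I play I with probability p; indifference gives p − 2(1−p) = −3p + 6(1−p), so p = 2/3.
Similarly Player II's optimal q on A is 3/4, and the value is 1·(3/4) + (-3)·(1/4) = 0.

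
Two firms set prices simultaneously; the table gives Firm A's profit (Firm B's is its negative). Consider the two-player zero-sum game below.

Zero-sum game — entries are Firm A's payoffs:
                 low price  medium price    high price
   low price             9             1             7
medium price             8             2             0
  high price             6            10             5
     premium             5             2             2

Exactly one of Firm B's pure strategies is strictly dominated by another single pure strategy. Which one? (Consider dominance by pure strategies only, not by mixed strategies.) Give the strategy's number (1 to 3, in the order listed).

1

Firm B prefers columns that give Firm A less. Compare low price with high price: 7 < 9, 0 < 8, 5 < 6, 2 < 5.
So high price strictly dominates low price for Firm B; low price is strictly dominated.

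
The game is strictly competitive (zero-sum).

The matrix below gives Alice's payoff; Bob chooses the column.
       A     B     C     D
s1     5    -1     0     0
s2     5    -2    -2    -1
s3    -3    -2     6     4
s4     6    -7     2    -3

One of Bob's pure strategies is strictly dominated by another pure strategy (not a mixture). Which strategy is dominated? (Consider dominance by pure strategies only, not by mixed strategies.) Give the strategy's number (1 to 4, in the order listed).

4

Bob prefers columns that give Alice less. Compare D with B: -1 < 0, -2 < -1, -2 < 4, -7 < -3.
So B strictly dominates D for Bob; D is strictly dominated.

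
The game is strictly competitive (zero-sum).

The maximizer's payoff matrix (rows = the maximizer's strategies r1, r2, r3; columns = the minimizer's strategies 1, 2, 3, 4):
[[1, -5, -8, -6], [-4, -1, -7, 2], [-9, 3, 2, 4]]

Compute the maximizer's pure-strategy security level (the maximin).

-7

The worst-case payoff for each row is r1: -8, r2: -7, r3: -9.
The best of these is -7.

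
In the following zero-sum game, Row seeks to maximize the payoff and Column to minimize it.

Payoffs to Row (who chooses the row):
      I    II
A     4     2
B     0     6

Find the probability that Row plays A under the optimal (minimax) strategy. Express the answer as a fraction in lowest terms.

3/4

Row minima are 2 and 0, so Row's maximin is 2; column maxima are 4 and 6, so Column's minimax is 4. These differ, so the equilibrium is in mixed strategies.
Let Row play A with probability p. Column is indifferent when 4p = 2p + 6(1−p), giving p = 3/4.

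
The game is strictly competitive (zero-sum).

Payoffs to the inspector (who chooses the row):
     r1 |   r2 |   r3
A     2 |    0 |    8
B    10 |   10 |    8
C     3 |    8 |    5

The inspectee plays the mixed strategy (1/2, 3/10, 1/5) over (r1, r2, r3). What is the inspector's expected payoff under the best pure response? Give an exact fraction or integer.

48/5

A: (2)·(1/2) + (0)·(3/10) + (8)·(1/5) = 13/5.
B: (10)·(1/2) + (10)·(3/10) + (8)·(1/5) = 48/5.
C: (3)·(1/2) + (8)·(3/10) + (5)·(1/5) = 49/10.
The best pure response is B with expected payoff 48/5.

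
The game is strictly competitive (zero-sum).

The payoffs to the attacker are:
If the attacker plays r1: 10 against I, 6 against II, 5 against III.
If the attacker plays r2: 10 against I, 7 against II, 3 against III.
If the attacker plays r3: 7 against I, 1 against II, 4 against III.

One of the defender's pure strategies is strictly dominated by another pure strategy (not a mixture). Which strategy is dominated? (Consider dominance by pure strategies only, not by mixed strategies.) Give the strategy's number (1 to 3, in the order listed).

1

The defender prefers columns that give the attacker less. Compare I with II: 6 < 10, 7 < 10, 1 < 7.
So II strictly dominates I for the defender; I is strictly dominated.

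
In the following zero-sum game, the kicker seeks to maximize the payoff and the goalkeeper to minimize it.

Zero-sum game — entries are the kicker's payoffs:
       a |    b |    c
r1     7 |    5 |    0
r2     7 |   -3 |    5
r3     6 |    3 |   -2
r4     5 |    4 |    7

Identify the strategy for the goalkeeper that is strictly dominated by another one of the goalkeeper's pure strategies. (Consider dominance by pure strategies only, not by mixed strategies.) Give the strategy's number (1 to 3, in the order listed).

1

The goalkeeper prefers columns that give the kicker less. Compare a with b: 5 < 7, -3 < 7, 3 < 6, 4 < 5.
So b strictly dominates a for the goalkeeper; a is strictly dominated.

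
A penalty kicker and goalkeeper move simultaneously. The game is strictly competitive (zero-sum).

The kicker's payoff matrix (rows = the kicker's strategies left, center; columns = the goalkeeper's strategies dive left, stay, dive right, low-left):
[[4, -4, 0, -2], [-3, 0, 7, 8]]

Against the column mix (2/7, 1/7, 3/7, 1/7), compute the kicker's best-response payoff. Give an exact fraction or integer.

left: (4)·(2/7) + (-4)·(1/7) + (0)·(3/7) + (-2)·(1/7) = 2/7.
center: (-3)·(2/7) + (0)·(1/7) + (7)·(3/7) + (8)·(1/7) = 23/7.
The best pure response is center with expected payoff 23/7.

23/7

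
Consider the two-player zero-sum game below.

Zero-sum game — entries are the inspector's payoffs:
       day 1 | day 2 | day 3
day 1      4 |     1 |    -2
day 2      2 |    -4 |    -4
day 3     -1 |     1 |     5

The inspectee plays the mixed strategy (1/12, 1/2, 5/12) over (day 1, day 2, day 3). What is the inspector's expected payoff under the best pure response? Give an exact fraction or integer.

5/2

day 1: (4)·(1/12) + (1)·(1/2) + (-2)·(5/12) = 0.
day 2: (2)·(1/12) + (-4)·(1/2) + (-4)·(5/12) = -7/2.
day 3: (-1)·(1/12) + (1)·(1/2) + (5)·(5/12) = 5/2.
The best pure response is day 3 with expected payoff 5/2.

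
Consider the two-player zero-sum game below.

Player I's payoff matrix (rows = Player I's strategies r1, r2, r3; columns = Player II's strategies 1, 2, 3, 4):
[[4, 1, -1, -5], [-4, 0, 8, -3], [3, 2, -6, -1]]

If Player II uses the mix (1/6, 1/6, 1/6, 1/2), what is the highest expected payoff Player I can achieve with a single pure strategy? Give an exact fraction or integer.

r1: (4)·(1/6) + (1)·(1/6) + (-1)·(1/6) + (-5)·(1/2) = -11/6.
r2: (-4)·(1/6) + (0)·(1/6) + (8)·(1/6) + (-3)·(1/2) = -5/6.
r3: (3)·(1/6) + (2)·(1/6) + (-6)·(1/6) + (-1)·(1/2) = -2/3.
The best pure response is r3 with expected payoff -2/3.

-2/3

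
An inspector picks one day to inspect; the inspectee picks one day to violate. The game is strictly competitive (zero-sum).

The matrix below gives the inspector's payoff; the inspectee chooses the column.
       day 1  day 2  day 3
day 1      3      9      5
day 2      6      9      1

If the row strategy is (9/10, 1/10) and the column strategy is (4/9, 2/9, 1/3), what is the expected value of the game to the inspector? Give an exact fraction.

5

Against (4/9, 2/9, 1/3), each row's expected payoff is day 1: 5; day 2: 5.
Taking the (9/10, 1/10)-weighted average: (9/10)·(5) + (1/10)·(5) = 5.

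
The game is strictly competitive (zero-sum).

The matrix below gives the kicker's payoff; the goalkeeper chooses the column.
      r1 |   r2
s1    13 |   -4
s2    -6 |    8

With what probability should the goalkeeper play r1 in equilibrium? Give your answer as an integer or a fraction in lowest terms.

Row minima are -4 and -6, so the kicker's maximin is -4; column maxima are 13 and 8, so the goalkeeper's minimax is 8. These differ, so the equilibrium is in mixed strategies.
Let the goalkeeper play r1 with probability q. The kicker is indifferent when 13q − 4(1−q) = −6q + 8(1−q), giving q = 12/31.

12/31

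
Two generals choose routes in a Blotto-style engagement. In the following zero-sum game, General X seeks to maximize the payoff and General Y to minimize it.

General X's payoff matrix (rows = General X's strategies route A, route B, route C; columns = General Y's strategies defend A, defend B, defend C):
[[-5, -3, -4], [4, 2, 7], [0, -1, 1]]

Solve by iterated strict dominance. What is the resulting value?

Column defend C is strictly dominated by defend A for General Y (-5<-4, 4<7, 0<1); eliminate defend C.
Row route C is strictly dominated by row route B (4>0, 2>-1); eliminate route C.
Row route A is strictly dominated by row route B (4>-5, 2>-3); eliminate route A.
Column defend A is strictly dominated by defend B for General Y (2<4); eliminate defend A.
Only (route B, defend B) remains, with payoff 2.

2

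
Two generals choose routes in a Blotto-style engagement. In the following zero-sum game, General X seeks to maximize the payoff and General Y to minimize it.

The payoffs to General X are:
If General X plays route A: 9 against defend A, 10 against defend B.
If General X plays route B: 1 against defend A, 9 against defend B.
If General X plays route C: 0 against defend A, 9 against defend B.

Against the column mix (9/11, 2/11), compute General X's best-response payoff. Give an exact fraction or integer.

route A: (9)·(9/11) + (10)·(2/11) = 101/11.
route B: (1)·(9/11) + (9)·(2/11) = 27/11.
route C: (0)·(9/11) + (9)·(2/11) = 18/11.
The best pure response is route A with expected payoff 101/11.

101/11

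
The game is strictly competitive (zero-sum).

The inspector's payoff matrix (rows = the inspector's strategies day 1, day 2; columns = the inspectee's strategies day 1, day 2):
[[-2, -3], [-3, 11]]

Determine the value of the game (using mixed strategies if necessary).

Row minima are -3 and -3, so the inspector's maximin is -3; column maxima are -2 and 11, so the inspectee's minimax is -2. These differ, so the equilibrium is in mixed strategies.
Let the inspector play day 1 with probability p. The inspectee is indifferent when −2p − 3(1−p) = −3p + 11(1−p), giving p = 14/15.
Let the inspectee play day 1 with probability q. The inspector is indifferent when −2q − 3(1−q) = −3q + 11(1−q), giving q = 14/15.
The value is -2·(14/15) + (-3)·(1/15) = -31/15.

-31/15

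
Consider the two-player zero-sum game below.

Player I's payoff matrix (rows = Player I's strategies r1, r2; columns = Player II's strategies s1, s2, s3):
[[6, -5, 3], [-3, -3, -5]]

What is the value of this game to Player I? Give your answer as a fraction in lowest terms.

-17/5

Column s1 is strictly dominated by s3 for Player II (it gives Player I more in every row).
The remaining 2×2 game on (r1, r2) × (s2, s3) has no saddle point. Let Player I play r1 with probability p; indifference gives −5p − 3(1−p) = 3p − 5(1−p), so p = 1/5.
Similarly Player II's optimal q on s2 is 4/5, and the value is -5·(4/5) + (3)·(1/5) = -17/5.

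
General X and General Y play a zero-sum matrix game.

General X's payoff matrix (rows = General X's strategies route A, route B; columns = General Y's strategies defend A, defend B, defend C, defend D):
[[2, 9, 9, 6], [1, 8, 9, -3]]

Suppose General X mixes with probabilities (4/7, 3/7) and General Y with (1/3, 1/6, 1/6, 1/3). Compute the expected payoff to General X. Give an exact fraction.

25/6

Against (1/3, 1/6, 1/6, 1/3), each row's expected payoff is route A: 17/3; route B: 13/6.
Taking the (4/7, 3/7)-weighted average: (4/7)·(17/3) + (3/7)·(13/6) = 25/6.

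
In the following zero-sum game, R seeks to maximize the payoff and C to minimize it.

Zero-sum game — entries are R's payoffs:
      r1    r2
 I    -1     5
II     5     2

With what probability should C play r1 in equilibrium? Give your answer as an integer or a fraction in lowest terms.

Row minima are -1 and 2, so R's maximin is 2; column maxima are 5 and 5, so C's minimax is 5. These differ, so the equilibrium is in mixed strategies.
Let C play r1 with probability q. R is indifferent when −q + 5(1−q) = 5q + 2(1−q), giving q = 1/3.

1/3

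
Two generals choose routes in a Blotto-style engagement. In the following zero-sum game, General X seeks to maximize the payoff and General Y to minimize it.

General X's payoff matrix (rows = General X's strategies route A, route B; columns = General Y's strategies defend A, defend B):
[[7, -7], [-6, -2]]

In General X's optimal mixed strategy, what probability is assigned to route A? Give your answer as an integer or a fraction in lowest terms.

Row minima are -7 and -6, so General X's maximin is -6; column maxima are 7 and -2, so General Y's minimax is -2. These differ, so the equilibrium is in mixed strategies.
Let General X play route A with probability p. General Y is indifferent when 7p − 6(1−p) = −7p − 2(1−p), giving p = 2/9.

2/9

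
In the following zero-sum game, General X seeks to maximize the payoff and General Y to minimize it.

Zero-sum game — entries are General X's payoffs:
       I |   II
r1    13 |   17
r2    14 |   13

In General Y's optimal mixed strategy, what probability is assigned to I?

Row minima are 13 and 13, so General X's maximin is 13; column maxima are 14 and 17, so General Y's minimax is 14. These differ, so the equilibrium is in mixed strategies.
Let General Y play I with probability q. General X is indifferent when 13q + 17(1−q) = 14q + 13(1−q), giving q = 4/5.

4/5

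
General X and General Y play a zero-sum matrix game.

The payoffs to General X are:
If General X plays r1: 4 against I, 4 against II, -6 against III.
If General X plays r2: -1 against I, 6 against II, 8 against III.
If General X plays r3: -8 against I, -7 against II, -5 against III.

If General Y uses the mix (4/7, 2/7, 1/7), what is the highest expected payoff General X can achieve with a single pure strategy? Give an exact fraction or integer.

18/7

r1: (4)·(4/7) + (4)·(2/7) + (-6)·(1/7) = 18/7.
r2: (-1)·(4/7) + (6)·(2/7) + (8)·(1/7) = 16/7.
r3: (-8)·(4/7) + (-7)·(2/7) + (-5)·(1/7) = -51/7.
The best pure response is r1 with expected payoff 18/7.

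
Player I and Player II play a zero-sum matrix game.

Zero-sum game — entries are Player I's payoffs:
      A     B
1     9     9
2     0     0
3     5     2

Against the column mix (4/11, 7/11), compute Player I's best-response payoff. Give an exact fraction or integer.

9

1: (9)·(4/11) + (9)·(7/11) = 9.
2: (0)·(4/11) + (0)·(7/11) = 0.
3: (5)·(4/11) + (2)·(7/11) = 34/11.
The best pure response is 1 with expected payoff 9.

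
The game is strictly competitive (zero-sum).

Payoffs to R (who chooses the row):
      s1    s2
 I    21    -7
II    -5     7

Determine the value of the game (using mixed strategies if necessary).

14/5

Row minima are -7 and -5, so R's maximin is -5; column maxima are 21 and 7, so C's minimax is 7. These differ, so the equilibrium is in mixed strategies.
Let R play I with probability p. C is indifferent when 21p − 5(1−p) = −7p + 7(1−p), giving p = 3/10.
Let C play s1 with probability q. R is indifferent when 21q − 7(1−q) = −5q + 7(1−q), giving q = 7/20.
The value is 21·(7/20) + (-7)·(13/20) = 14/5.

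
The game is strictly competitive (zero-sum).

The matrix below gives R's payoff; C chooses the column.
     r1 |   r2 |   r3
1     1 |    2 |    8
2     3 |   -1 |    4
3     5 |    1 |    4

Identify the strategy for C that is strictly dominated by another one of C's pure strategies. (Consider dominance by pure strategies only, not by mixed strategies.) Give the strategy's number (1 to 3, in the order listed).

C prefers columns that give R less. Compare r3 with r2: 2 < 8, -1 < 4, 1 < 4.
So r2 strictly dominates r3 for C; r3 is strictly dominated.

3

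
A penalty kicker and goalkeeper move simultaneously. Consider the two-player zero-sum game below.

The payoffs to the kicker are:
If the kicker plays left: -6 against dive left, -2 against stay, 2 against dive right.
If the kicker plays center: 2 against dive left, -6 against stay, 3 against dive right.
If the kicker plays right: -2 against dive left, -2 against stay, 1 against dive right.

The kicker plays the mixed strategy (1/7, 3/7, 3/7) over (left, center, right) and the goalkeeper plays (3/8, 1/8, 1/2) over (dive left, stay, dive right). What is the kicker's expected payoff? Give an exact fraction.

3/14

Against (3/8, 1/8, 1/2), each row's expected payoff is left: -3/2; center: 3/2; right: -1/2.
Taking the (1/7, 3/7, 3/7)-weighted average: (1/7)·(-3/2) + (3/7)·(3/2) + (3/7)·(-1/2) = 3/14.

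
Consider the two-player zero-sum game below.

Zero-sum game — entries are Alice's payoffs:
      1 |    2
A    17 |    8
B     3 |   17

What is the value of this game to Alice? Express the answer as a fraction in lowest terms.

265/23

Row minima are 8 and 3, so Alice's maximin is 8; column maxima are 17 and 17, so Bob's minimax is 17. These differ, so the equilibrium is in mixed strategies.
Let Alice play A with probability p. Bob is indifferent when 17p + 3(1−p) = 8p + 17(1−p), giving p = 14/23.
Let Bob play 1 with probability q. Alice is indifferent when 17q + 8(1−q) = 3q + 17(1−q), giving q = 9/23.
The value is 17·(9/23) + (8)·(14/23) = 265/23.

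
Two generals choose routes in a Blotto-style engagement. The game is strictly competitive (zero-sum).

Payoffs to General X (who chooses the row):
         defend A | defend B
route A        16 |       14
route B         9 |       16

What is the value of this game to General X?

Row minima are 14 and 9, so General X's maximin is 14; column maxima are 16 and 16, so General Y's minimax is 16. These differ, so the equilibrium is in mixed strategies.
Let General X play route A with probability p. General Y is indifferent when 16p + 9(1−p) = 14p + 16(1−p), giving p = 7/9.
Let General Y play defend A with probability q. General X is indifferent when 16q + 14(1−q) = 9q + 16(1−q), giving q = 2/9.
The value is 16·(2/9) + (14)·(7/9) = 130/9.

130/9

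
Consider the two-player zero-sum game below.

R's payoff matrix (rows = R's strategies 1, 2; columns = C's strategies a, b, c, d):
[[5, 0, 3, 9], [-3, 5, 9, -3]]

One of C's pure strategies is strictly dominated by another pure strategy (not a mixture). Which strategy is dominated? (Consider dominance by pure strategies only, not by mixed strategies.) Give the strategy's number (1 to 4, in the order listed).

C prefers columns that give R less. Compare c with b: 0 < 3, 5 < 9.
So b strictly dominates c for C; c is strictly dominated.

3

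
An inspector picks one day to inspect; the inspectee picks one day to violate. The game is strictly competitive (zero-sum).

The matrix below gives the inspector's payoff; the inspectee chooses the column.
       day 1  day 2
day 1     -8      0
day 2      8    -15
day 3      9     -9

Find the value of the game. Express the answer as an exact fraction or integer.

-36/13

Row day 2 is strictly dominated by row day 3, so the inspector never plays it.
The remaining 2×2 game on (day 1, day 3) × (day 1, day 2) has no saddle point. Let the inspector play day 1 with probability p; indifference gives −8p + 9(1−p) = −9(1−p), so p = 9/13.
Similarly the inspectee's optimal q on day 1 is 9/26, and the value is -8·(9/26) + (0)·(17/26) = -36/13.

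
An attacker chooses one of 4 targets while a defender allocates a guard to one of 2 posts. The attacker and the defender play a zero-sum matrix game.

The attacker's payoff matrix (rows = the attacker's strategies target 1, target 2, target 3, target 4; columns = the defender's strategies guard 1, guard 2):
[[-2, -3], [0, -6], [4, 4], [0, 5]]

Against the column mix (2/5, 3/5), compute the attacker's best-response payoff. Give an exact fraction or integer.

target 1: (-2)·(2/5) + (-3)·(3/5) = -13/5.
target 2: (0)·(2/5) + (-6)·(3/5) = -18/5.
target 3: (4)·(2/5) + (4)·(3/5) = 4.
target 4: (0)·(2/5) + (5)·(3/5) = 3.
The best pure response is target 3 with expected payoff 4.

4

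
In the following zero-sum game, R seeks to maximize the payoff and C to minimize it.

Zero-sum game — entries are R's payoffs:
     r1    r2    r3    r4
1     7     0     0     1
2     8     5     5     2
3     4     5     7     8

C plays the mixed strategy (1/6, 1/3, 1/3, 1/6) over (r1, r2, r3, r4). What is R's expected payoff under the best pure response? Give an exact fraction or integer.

6

1: (7)·(1/6) + (0)·(1/3) + (0)·(1/3) + (1)·(1/6) = 4/3.
2: (8)·(1/6) + (5)·(1/3) + (5)·(1/3) + (2)·(1/6) = 5.
3: (4)·(1/6) + (5)·(1/3) + (7)·(1/3) + (8)·(1/6) = 6.
The best pure response is 3 with expected payoff 6.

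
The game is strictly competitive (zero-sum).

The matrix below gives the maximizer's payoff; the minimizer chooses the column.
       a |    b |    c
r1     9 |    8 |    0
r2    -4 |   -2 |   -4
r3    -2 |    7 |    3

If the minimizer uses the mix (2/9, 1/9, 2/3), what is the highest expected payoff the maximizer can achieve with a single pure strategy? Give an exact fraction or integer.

26/9

r1: (9)·(2/9) + (8)·(1/9) + (0)·(2/3) = 26/9.
r2: (-4)·(2/9) + (-2)·(1/9) + (-4)·(2/3) = -34/9.
r3: (-2)·(2/9) + (7)·(1/9) + (3)·(2/3) = 7/3.
The best pure response is r1 with expected payoff 26/9.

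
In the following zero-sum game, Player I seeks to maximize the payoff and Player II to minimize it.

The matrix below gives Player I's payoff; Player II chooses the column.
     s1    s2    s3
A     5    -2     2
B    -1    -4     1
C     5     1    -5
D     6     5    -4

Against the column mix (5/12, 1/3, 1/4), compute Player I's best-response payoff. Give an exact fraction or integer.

19/6

A: (5)·(5/12) + (-2)·(1/3) + (2)·(1/4) = 23/12.
B: (-1)·(5/12) + (-4)·(1/3) + (1)·(1/4) = -3/2.
C: (5)·(5/12) + (1)·(1/3) + (-5)·(1/4) = 7/6.
D: (6)·(5/12) + (5)·(1/3) + (-4)·(1/4) = 19/6.
The best pure response is D with expected payoff 19/6.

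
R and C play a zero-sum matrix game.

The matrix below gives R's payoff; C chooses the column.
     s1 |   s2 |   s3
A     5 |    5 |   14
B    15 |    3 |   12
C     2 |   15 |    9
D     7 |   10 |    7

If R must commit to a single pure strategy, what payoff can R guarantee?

7

The worst-case payoff for each row is A: 5, B: 3, C: 2, D: 7.
The best of these is 7.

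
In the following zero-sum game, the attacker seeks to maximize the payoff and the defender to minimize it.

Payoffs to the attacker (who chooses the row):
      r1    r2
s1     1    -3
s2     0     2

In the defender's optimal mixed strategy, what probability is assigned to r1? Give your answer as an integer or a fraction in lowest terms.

5/6

Row minima are -3 and 0, so the attacker's maximin is 0; column maxima are 1 and 2, so the defender's minimax is 1. These differ, so the equilibrium is in mixed strategies.
Let the defender play r1 with probability q. The attacker is indifferent when q − 3(1−q) = 2(1−q), giving q = 5/6.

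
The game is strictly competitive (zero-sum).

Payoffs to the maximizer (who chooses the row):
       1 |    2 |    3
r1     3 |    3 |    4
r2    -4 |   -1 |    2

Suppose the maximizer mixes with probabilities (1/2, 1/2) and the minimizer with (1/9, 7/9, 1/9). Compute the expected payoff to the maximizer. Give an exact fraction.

Against (1/9, 7/9, 1/9), each row's expected payoff is r1: 28/9; r2: -1.
Taking the (1/2, 1/2)-weighted average: (1/2)·(28/9) + (1/2)·(-1) = 19/18.

19/18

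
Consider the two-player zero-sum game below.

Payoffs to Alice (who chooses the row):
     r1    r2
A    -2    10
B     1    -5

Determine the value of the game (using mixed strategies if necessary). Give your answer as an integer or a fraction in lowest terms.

Row minima are -2 and -5, so Alice's maximin is -2; column maxima are 1 and 10, so Bob's minimax is 1. These differ, so the equilibrium is in mixed strategies.
Let Alice play A with probability p. Bob is indifferent when −2p + (1−p) = 10p − 5(1−p), giving p = 1/3.
Let Bob play r1 with probability q. Alice is indifferent when −2q + 10(1−q) = q − 5(1−q), giving q = 5/6.
The value is -2·(5/6) + (10)·(1/6) = 0.

0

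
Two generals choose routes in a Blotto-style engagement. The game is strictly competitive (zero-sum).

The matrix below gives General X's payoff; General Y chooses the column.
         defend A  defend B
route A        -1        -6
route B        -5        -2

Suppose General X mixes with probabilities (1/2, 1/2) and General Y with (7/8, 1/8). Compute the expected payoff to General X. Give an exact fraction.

-25/8

Against (7/8, 1/8), each row's expected payoff is route A: -13/8; route B: -37/8.
Taking the (1/2, 1/2)-weighted average: (1/2)·(-13/8) + (1/2)·(-37/8) = -25/8.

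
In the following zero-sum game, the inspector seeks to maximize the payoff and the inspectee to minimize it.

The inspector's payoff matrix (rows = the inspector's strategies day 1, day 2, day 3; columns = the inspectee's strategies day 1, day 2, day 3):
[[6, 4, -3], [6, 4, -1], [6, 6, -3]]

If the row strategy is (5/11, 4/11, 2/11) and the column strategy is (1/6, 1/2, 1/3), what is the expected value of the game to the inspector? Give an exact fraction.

Against (1/6, 1/2, 1/3), each row's expected payoff is day 1: 2; day 2: 8/3; day 3: 3.
Taking the (5/11, 4/11, 2/11)-weighted average: (5/11)·(2) + (4/11)·(8/3) + (2/11)·(3) = 80/33.

80/33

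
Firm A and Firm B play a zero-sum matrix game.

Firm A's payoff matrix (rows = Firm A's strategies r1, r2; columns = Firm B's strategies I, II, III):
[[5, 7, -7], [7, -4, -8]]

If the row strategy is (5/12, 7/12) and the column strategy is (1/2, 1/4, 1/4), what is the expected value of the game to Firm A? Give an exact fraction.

Against (1/2, 1/4, 1/4), each row's expected payoff is r1: 5/2; r2: 1/2.
Taking the (5/12, 7/12)-weighted average: (5/12)·(5/2) + (7/12)·(1/2) = 4/3.

4/3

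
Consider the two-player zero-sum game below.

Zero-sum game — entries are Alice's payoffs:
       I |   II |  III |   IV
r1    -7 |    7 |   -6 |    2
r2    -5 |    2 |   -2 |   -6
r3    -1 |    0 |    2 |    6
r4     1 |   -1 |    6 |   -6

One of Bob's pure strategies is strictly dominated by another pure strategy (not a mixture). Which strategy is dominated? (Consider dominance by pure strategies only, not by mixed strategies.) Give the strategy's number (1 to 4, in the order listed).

Bob prefers columns that give Alice less. Compare III with I: -7 < -6, -5 < -2, -1 < 2, 1 < 6.
So I strictly dominates III for Bob; III is strictly dominated.

3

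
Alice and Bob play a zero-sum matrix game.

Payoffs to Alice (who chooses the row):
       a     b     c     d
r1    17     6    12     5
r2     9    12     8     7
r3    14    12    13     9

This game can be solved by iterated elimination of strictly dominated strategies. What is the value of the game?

Column a is strictly dominated by c for Bob (12<17, 8<9, 13<14); eliminate a.
Column b is strictly dominated by d for Bob (5<6, 7<12, 9<12); eliminate b.
Column c is strictly dominated by d for Bob (5<12, 7<8, 9<13); eliminate c.
Row r2 is strictly dominated by row r3 (9>7); eliminate r2.
Row r1 is strictly dominated by row r3 (9>5); eliminate r1.
Only (r3, d) remains, with payoff 9.

9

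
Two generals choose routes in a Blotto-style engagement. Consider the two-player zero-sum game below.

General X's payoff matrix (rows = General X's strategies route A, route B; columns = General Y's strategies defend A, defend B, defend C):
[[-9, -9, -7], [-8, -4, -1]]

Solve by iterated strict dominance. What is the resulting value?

Row route A is strictly dominated by row route B (-8>-9, -4>-9, -1>-7); eliminate route A.
Column defend B is strictly dominated by defend A for General Y (-8<-4); eliminate defend B.
Column defend C is strictly dominated by defend A for General Y (-8<-1); eliminate defend C.
Only (route B, defend A) remains, with payoff -8.

-8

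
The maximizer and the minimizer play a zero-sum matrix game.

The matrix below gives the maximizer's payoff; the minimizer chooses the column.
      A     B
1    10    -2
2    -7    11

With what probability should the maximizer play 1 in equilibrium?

Row minima are -2 and -7, so the maximizer's maximin is -2; column maxima are 10 and 11, so the minimizer's minimax is 10. These differ, so the equilibrium is in mixed strategies.
Let the maximizer play 1 with probability p. The minimizer is indifferent when 10p − 7(1−p) = −2p + 11(1−p), giving p = 3/5.

3/5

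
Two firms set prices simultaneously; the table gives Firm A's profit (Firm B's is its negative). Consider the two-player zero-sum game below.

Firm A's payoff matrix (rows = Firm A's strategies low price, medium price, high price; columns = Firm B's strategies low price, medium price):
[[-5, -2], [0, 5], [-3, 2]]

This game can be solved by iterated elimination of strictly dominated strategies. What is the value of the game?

Row low price is strictly dominated by row medium price (0>-5, 5>-2); eliminate low price.
Row high price is strictly dominated by row medium price (0>-3, 5>2); eliminate high price.
Column medium price is strictly dominated by low price for Firm B (0<5); eliminate medium price.
Only (medium price, low price) remains, with payoff 0.

0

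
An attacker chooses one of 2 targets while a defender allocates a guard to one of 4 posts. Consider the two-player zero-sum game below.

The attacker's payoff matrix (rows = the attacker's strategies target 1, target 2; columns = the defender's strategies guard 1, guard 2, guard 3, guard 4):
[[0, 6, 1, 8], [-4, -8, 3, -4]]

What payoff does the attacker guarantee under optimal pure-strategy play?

Row minima: 0, -8 → the attacker's maximin is 0.
Column maxima: 0, 6, 3, 8 → the defender's minimax is 0.
They coincide at (target 1, guard 1), so the value is 0.

0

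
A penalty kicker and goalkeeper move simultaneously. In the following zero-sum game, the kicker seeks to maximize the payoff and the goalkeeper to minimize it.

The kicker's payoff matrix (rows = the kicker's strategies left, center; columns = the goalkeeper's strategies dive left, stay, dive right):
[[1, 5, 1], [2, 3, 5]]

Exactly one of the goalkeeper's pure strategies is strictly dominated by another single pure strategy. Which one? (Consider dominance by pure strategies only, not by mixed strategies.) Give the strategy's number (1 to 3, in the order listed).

The goalkeeper prefers columns that give the kicker less. Compare stay with dive left: 1 < 5, 2 < 3.
So dive left strictly dominates stay for the goalkeeper; stay is strictly dominated.

2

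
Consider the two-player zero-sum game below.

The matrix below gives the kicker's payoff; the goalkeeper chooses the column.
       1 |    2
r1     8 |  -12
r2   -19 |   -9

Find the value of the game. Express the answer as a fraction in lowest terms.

Row minima are -12 and -19, so the kicker's maximin is -12; column maxima are 8 and -9, so the goalkeeper's minimax is -9. These differ, so the equilibrium is in mixed strategies.
Let the kicker play r1 with probability p. The goalkeeper is indifferent when 8p − 19(1−p) = −12p − 9(1−p), giving p = 1/3.
Let the goalkeeper play 1 with probability q. The kicker is indifferent when 8q − 12(1−q) = −19q − 9(1−q), giving q = 1/10.
The value is 8·(1/10) + (-12)·(9/10) = -10.

-10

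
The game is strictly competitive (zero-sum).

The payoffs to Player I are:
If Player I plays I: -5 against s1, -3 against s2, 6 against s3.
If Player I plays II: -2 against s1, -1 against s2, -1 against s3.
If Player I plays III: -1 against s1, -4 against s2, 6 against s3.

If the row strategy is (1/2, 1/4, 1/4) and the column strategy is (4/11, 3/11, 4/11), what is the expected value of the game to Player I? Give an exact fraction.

-17/44

Against (4/11, 3/11, 4/11), each row's expected payoff is I: -5/11; II: -15/11; III: 8/11.
Taking the (1/2, 1/4, 1/4)-weighted average: (1/2)·(-5/11) + (1/4)·(-15/11) + (1/4)·(8/11) = -17/44.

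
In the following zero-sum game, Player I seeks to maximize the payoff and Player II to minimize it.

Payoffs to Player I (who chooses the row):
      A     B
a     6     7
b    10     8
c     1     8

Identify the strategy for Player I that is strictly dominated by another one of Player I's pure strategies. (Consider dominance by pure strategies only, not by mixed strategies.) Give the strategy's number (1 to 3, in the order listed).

1

Compare a with b: 10 > 6, 8 > 7.
So b strictly dominates a for Player I; a is strictly dominated.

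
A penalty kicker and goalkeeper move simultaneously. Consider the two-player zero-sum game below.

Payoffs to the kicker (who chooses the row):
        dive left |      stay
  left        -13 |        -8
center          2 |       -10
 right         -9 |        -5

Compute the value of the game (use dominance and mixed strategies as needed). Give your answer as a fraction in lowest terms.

Row left is strictly dominated by row right, so the kicker never plays it.
The remaining 2×2 game on (center, right) × (dive left, stay) has no saddle point. Let the kicker play center with probability p; indifference gives 2p − 9(1−p) = −10p − 5(1−p), so p = 1/4.
Similarly the goalkeeper's optimal q on dive left is 5/16, and the value is 2·(5/16) + (-10)·(11/16) = -25/4.

-25/4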